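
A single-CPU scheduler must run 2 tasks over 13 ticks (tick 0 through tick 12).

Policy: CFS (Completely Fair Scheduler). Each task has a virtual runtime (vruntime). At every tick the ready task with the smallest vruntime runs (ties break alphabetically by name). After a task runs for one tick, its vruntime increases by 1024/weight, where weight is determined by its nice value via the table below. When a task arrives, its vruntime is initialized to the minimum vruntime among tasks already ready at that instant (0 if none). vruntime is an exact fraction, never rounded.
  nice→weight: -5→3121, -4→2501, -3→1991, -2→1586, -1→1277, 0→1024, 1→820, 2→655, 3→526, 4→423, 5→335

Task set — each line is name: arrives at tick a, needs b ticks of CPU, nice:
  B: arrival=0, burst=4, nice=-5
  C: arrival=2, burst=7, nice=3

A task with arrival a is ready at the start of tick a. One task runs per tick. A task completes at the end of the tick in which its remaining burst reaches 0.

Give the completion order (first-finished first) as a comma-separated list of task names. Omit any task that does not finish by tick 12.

completion order = B, C

t=0: vr[B=0] → run B
t=1: vr[B=1024/3121] → run B
t=2: vr[B=2048/3121 C=2048/3121] → run B
t=3: vr[B=3072/3121 C=2048/3121] → run C
t=4: vr[B=3072/3121 C=2136576/820823] → run B
t=5: vr[C=2136576/820823] → run C
t=6: vr[C=3734528/820823] → run C
t=7: vr[C=5332480/820823] → run C
t=8: vr[C=6930432/820823] → run C
t=9: vr[C=8528384/820823] → run C
t=10: vr[C=10126336/820823] → run C
t=11: (idle)
t=12: (idle)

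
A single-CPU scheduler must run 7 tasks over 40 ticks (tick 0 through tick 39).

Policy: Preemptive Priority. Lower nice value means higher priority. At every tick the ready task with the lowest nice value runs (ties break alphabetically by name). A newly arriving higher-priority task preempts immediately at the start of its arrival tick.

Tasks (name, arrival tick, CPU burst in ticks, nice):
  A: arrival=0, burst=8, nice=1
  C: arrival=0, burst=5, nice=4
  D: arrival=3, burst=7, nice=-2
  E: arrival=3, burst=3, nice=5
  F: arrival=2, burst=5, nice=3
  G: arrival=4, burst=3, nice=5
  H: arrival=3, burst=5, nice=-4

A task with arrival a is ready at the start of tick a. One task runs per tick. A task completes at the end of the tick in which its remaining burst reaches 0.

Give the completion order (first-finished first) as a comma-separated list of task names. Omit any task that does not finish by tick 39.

completion order = H, D, A, F, C, E, G

t=0: ready={A,C} → run A
t=1: ready={A,C} → run A
t=2: ready={A,C,F} → run A
t=3: ready={A,C,D,E,F,H} → run H
t=4: ready={A,C,D,E,F,G,H} → run H
t=5: ready={A,C,D,E,F,G,H} → run H
t=6: ready={A,C,D,E,F,G,H} → run H
t=7: ready={A,C,D,E,F,G,H} → run H
t=8: ready={A,C,D,E,F,G} → run D
t=9: ready={A,C,D,E,F,G} → run D
t=10: ready={A,C,D,E,F,G} → run D
t=11: ready={A,C,D,E,F,G} → run D
t=12: ready={A,C,D,E,F,G} → run D
t=13: ready={A,C,D,E,F,G} → run D
t=14: ready={A,C,D,E,F,G} → run D
t=15: ready={A,C,E,F,G} → run A
t=16: ready={A,C,E,F,G} → run A
t=17: ready={A,C,E,F,G} → run A
t=18: ready={A,C,E,F,G} → run A
t=19: ready={A,C,E,F,G} → run A
t=20: ready={C,E,F,G} → run F
t=21: ready={C,E,F,G} → run F
t=22: ready={C,E,F,G} → run F
t=23: ready={C,E,F,G} → run F
t=24: ready={C,E,F,G} → run F
t=25: ready={C,E,G} → run C
t=26: ready={C,E,G} → run C
t=27: ready={C,E,G} → run C
t=28: ready={C,E,G} → run C
t=29: ready={C,E,G} → run C
t=30: ready={E,G} → run E
t=31: ready={E,G} → run E
t=32: ready={E,G} → run E
t=33: ready={G} → run G
t=34: ready={G} → run G
t=35: ready={G} → run G
t=36: (idle)
t=37: (idle)
t=38: (idle)
t=39: (idle)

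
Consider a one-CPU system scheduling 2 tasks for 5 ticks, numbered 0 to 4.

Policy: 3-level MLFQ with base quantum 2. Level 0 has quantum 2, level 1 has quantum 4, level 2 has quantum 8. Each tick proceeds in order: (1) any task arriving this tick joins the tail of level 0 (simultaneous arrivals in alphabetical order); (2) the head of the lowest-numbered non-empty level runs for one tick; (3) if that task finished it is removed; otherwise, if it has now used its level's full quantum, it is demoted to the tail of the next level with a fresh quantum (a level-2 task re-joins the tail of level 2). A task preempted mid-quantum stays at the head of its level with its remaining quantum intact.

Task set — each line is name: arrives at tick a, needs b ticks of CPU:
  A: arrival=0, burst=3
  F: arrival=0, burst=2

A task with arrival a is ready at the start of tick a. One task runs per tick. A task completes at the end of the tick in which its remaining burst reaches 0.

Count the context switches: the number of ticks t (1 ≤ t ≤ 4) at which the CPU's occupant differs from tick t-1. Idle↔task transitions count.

t=0: L0/L1/L2 = AF/-/- → run A
t=1: L0/L1/L2 = AF/-/- → run A
t=2: L0/L1/L2 = F/A/- → run F
t=3: L0/L1/L2 = F/A/- → run F
t=4: L0/L1/L2 = -/A/- → run A

context switches = 2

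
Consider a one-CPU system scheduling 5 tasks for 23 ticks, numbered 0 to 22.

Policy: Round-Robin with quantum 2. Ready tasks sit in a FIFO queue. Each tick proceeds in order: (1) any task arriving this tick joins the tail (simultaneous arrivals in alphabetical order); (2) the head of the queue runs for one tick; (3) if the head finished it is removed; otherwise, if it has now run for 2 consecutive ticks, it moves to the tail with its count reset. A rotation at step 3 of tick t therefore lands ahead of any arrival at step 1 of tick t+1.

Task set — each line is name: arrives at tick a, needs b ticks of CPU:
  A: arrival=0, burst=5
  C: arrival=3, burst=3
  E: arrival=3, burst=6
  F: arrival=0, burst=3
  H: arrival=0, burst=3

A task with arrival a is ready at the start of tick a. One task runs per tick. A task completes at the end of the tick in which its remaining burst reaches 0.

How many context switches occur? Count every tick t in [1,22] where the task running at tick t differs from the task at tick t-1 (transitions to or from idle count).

context switches = 11

t=0: queue=[A,F,H] q_used=0 → run A
t=1: queue=[A,F,H] q_used=1 → run A
t=2: queue=[F,H,A] q_used=0 → run F
t=3: queue=[F,H,A,C,E] q_used=1 → run F
t=4: queue=[H,A,C,E,F] q_used=0 → run H
t=5: queue=[H,A,C,E,F] q_used=1 → run H
t=6: queue=[A,C,E,F,H] q_used=0 → run A
t=7: queue=[A,C,E,F,H] q_used=1 → run A
t=8: queue=[C,E,F,H,A] q_used=0 → run C
t=9: queue=[C,E,F,H,A] q_used=1 → run C
t=10: queue=[E,F,H,A,C] q_used=0 → run E
t=11: queue=[E,F,H,A,C] q_used=1 → run E
t=12: queue=[F,H,A,C,E] q_used=0 → run F
t=13: queue=[H,A,C,E] q_used=0 → run H
t=14: queue=[A,C,E] q_used=0 → run A
t=15: queue=[C,E] q_used=0 → run C
t=16: queue=[E] q_used=0 → run E
t=17: queue=[E] q_used=1 → run E
t=18: queue=[E] q_used=0 → run E
t=19: queue=[E] q_used=1 → run E
t=20: (idle)
t=21: (idle)
t=22: (idle)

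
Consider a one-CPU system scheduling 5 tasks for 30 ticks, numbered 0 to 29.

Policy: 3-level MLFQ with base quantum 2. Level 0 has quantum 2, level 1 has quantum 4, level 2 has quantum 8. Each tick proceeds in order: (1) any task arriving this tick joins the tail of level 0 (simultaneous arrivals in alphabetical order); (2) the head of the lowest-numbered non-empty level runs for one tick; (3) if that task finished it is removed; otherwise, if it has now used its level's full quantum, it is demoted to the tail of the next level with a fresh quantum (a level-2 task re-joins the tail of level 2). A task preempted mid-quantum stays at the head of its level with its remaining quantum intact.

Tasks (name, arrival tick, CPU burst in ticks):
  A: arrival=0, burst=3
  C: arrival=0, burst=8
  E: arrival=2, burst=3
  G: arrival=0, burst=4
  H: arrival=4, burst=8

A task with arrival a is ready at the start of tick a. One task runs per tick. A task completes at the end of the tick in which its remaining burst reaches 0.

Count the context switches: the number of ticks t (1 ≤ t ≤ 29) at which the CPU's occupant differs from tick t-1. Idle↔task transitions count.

context switches = 12

t=0: L0/L1/L2 = ACG/-/- → run A
t=1: L0/L1/L2 = ACG/-/- → run A
t=2: L0/L1/L2 = CGE/A/- → run C
t=3: L0/L1/L2 = CGE/A/- → run C
t=4: L0/L1/L2 = GEH/AC/- → run G
t=5: L0/L1/L2 = GEH/AC/- → run G
t=6: L0/L1/L2 = EH/ACG/- → run E
t=7: L0/L1/L2 = EH/ACG/- → run E
t=8: L0/L1/L2 = H/ACGE/- → run H
t=9: L0/L1/L2 = H/ACGE/- → run H
t=10: L0/L1/L2 = -/ACGEH/- → run A
t=11: L0/L1/L2 = -/CGEH/- → run C
t=12: L0/L1/L2 = -/CGEH/- → run C
t=13: L0/L1/L2 = -/CGEH/- → run C
t=14: L0/L1/L2 = -/CGEH/- → run C
t=15: L0/L1/L2 = -/GEH/C → run G
t=16: L0/L1/L2 = -/GEH/C → run G
t=17: L0/L1/L2 = -/EH/C → run E
t=18: L0/L1/L2 = -/H/C → run H
t=19: L0/L1/L2 = -/H/C → run H
t=20: L0/L1/L2 = -/H/C → run H
t=21: L0/L1/L2 = -/H/C → run H
t=22: L0/L1/L2 = -/-/CH → run C
t=23: L0/L1/L2 = -/-/CH → run C
t=24: L0/L1/L2 = -/-/H → run H
t=25: L0/L1/L2 = -/-/H → run H
t=26: (idle)
t=27: (idle)
t=28: (idle)
t=29: (idle)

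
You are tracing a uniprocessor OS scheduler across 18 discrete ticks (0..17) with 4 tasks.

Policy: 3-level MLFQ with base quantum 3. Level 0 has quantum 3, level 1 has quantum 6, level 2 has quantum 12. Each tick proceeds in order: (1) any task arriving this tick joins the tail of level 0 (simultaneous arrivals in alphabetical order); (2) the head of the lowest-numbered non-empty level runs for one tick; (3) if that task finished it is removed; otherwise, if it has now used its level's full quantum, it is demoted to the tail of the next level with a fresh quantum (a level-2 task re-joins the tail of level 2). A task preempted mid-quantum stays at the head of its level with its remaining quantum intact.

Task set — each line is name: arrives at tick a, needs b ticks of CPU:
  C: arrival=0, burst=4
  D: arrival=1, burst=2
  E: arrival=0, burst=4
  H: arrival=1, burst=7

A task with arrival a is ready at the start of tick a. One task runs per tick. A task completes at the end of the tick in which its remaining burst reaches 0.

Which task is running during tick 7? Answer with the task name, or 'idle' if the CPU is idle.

running at tick 7 = D

t=0: L0/L1/L2 = CE/-/- → run C
t=1: L0/L1/L2 = CEDH/-/- → run C
t=2: L0/L1/L2 = CEDH/-/- → run C
t=3: L0/L1/L2 = EDH/C/- → run E
t=4: L0/L1/L2 = EDH/C/- → run E
t=5: L0/L1/L2 = EDH/C/- → run E
t=6: L0/L1/L2 = DH/CE/- → run D
t=7: L0/L1/L2 = DH/CE/- → run D
t=8: L0/L1/L2 = H/CE/- → run H
t=9: L0/L1/L2 = H/CE/- → run H
t=10: L0/L1/L2 = H/CE/- → run H
t=11: L0/L1/L2 = -/CEH/- → run C
t=12: L0/L1/L2 = -/EH/- → run E
t=13: L0/L1/L2 = -/H/- → run H
t=14: L0/L1/L2 = -/H/- → run H
t=15: L0/L1/L2 = -/H/- → run H
t=16: L0/L1/L2 = -/H/- → run H
t=17: (idle)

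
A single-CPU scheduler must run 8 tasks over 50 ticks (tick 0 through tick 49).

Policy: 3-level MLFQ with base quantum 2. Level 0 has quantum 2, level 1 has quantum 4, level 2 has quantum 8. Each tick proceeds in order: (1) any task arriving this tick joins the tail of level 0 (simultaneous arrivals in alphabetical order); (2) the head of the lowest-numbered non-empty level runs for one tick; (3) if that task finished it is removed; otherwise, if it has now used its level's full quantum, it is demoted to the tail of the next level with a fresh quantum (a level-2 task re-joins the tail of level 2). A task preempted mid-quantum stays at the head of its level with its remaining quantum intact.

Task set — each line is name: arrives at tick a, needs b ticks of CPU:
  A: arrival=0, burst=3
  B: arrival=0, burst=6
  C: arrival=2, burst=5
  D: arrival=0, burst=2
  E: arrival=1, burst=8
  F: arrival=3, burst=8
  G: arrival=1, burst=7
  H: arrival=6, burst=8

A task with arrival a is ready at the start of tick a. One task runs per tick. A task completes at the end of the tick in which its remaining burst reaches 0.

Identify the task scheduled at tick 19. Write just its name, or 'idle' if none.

t=0: L0/L1/L2 = ABD/-/- → run A
t=1: L0/L1/L2 = ABDEG/-/- → run A
t=2: L0/L1/L2 = BDEGC/A/- → run B
t=3: L0/L1/L2 = BDEGCF/A/- → run B
t=4: L0/L1/L2 = DEGCF/AB/- → run D
t=5: L0/L1/L2 = DEGCF/AB/- → run D
t=6: L0/L1/L2 = EGCFH/AB/- → run E
t=7: L0/L1/L2 = EGCFH/AB/- → run E
t=8: L0/L1/L2 = GCFH/ABE/- → run G
t=9: L0/L1/L2 = GCFH/ABE/- → run G
t=10: L0/L1/L2 = CFH/ABEG/- → run C
t=11: L0/L1/L2 = CFH/ABEG/- → run C
t=12: L0/L1/L2 = FH/ABEGC/- → run F
t=13: L0/L1/L2 = FH/ABEGC/- → run F
t=14: L0/L1/L2 = H/ABEGCF/- → run H
t=15: L0/L1/L2 = H/ABEGCF/- → run H
t=16: L0/L1/L2 = -/ABEGCFH/- → run A
t=17: L0/L1/L2 = -/BEGCFH/- → run B
t=18: L0/L1/L2 = -/BEGCFH/- → run B
t=19: L0/L1/L2 = -/BEGCFH/- → run B
t=20: L0/L1/L2 = -/BEGCFH/- → run B
t=21: L0/L1/L2 = -/EGCFH/- → run E
t=22: L0/L1/L2 = -/EGCFH/- → run E
t=23: L0/L1/L2 = -/EGCFH/- → run E
t=24: L0/L1/L2 = -/EGCFH/- → run E
t=25: L0/L1/L2 = -/GCFH/E → run G
t=26: L0/L1/L2 = -/GCFH/E → run G
t=27: L0/L1/L2 = -/GCFH/E → run G
t=28: L0/L1/L2 = -/GCFH/E → run G
t=29: L0/L1/L2 = -/CFH/EG → run C
t=30: L0/L1/L2 = -/CFH/EG → run C
t=31: L0/L1/L2 = -/CFH/EG → run C
t=32: L0/L1/L2 = -/FH/EG → run F
t=33: L0/L1/L2 = -/FH/EG → run F
t=34: L0/L1/L2 = -/FH/EG → run F
t=35: L0/L1/L2 = -/FH/EG → run F
t=36: L0/L1/L2 = -/H/EGF → run H
t=37: L0/L1/L2 = -/H/EGF → run H
t=38: L0/L1/L2 = -/H/EGF → run H
t=39: L0/L1/L2 = -/H/EGF → run H
t=40: L0/L1/L2 = -/-/EGFH → run E
t=41: L0/L1/L2 = -/-/EGFH → run E
t=42: L0/L1/L2 = -/-/GFH → run G
t=43: L0/L1/L2 = -/-/FH → run F
t=44: L0/L1/L2 = -/-/FH → run F
t=45: L0/L1/L2 = -/-/H → run H
t=46: L0/L1/L2 = -/-/H → run H
t=47: (idle)
t=48: (idle)
t=49: (idle)

running at tick 19 = B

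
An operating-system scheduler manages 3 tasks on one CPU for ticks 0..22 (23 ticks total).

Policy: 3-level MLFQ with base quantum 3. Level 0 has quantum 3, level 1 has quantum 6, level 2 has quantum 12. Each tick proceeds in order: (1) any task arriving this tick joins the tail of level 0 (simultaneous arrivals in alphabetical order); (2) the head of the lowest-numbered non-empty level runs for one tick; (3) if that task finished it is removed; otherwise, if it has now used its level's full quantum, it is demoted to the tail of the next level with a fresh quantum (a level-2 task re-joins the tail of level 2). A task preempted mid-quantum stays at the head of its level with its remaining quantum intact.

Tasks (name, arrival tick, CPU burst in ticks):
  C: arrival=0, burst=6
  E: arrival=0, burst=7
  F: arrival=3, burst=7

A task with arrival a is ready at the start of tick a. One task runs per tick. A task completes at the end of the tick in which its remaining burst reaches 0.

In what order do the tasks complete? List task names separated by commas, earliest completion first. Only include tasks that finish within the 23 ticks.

t=0: L0/L1/L2 = CE/-/- → run C
t=1: L0/L1/L2 = CE/-/- → run C
t=2: L0/L1/L2 = CE/-/- → run C
t=3: L0/L1/L2 = EF/C/- → run E
t=4: L0/L1/L2 = EF/C/- → run E
t=5: L0/L1/L2 = EF/C/- → run E
t=6: L0/L1/L2 = F/CE/- → run F
t=7: L0/L1/L2 = F/CE/- → run F
t=8: L0/L1/L2 = F/CE/- → run F
t=9: L0/L1/L2 = -/CEF/- → run C
t=10: L0/L1/L2 = -/CEF/- → run C
t=11: L0/L1/L2 = -/CEF/- → run C
t=12: L0/L1/L2 = -/EF/- → run E
t=13: L0/L1/L2 = -/EF/- → run E
t=14: L0/L1/L2 = -/EF/- → run E
t=15: L0/L1/L2 = -/EF/- → run E
t=16: L0/L1/L2 = -/F/- → run F
t=17: L0/L1/L2 = -/F/- → run F
t=18: L0/L1/L2 = -/F/- → run F
t=19: L0/L1/L2 = -/F/- → run F
t=20: (idle)
t=21: (idle)
t=22: (idle)

completion order = C, E, F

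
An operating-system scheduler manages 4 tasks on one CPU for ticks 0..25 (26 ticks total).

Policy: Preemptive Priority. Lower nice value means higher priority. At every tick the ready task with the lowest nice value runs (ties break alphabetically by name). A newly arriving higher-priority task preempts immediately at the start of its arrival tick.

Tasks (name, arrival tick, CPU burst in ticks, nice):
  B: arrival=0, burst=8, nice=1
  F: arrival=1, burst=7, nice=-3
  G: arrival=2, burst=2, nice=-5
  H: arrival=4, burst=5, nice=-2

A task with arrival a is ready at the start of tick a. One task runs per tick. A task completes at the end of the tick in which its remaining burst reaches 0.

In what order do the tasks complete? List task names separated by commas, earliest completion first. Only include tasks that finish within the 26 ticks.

completion order = G, F, H, B

t=0: ready={B} → run B
t=1: ready={B,F} → run F
t=2: ready={B,F,G} → run G
t=3: ready={B,F,G} → run G
t=4: ready={B,F,H} → run F
t=5: ready={B,F,H} → run F
t=6: ready={B,F,H} → run F
t=7: ready={B,F,H} → run F
t=8: ready={B,F,H} → run F
t=9: ready={B,F,H} → run F
t=10: ready={B,H} → run H
t=11: ready={B,H} → run H
t=12: ready={B,H} → run H
t=13: ready={B,H} → run H
t=14: ready={B,H} → run H
t=15: ready={B} → run B
t=16: ready={B} → run B
t=17: ready={B} → run B
t=18: ready={B} → run B
t=19: ready={B} → run B
t=20: ready={B} → run B
t=21: ready={B} → run B
t=22: (idle)
t=23: (idle)
t=24: (idle)
t=25: (idle)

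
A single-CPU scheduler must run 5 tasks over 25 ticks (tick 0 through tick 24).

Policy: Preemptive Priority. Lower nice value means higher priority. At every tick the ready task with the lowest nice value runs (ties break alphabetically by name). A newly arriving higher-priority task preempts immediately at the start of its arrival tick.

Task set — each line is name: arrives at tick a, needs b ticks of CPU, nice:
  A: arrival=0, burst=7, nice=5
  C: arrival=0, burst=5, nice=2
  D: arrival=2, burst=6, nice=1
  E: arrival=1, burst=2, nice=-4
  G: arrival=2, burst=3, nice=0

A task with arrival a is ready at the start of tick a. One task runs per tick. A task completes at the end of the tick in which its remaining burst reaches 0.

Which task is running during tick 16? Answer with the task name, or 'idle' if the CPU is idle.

t=0: ready={A,C} → run C
t=1: ready={A,C,E} → run E
t=2: ready={A,C,D,E,G} → run E
t=3: ready={A,C,D,G} → run G
t=4: ready={A,C,D,G} → run G
t=5: ready={A,C,D,G} → run G
t=6: ready={A,C,D} → run D
t=7: ready={A,C,D} → run D
t=8: ready={A,C,D} → run D
t=9: ready={A,C,D} → run D
t=10: ready={A,C,D} → run D
t=11: ready={A,C,D} → run D
t=12: ready={A,C} → run C
t=13: ready={A,C} → run C
t=14: ready={A,C} → run C
t=15: ready={A,C} → run C
t=16: ready={A} → run A
t=17: ready={A} → run A
t=18: ready={A} → run A
t=19: ready={A} → run A
t=20: ready={A} → run A
t=21: ready={A} → run A
t=22: ready={A} → run A
t=23: (idle)
t=24: (idle)

running at tick 16 = A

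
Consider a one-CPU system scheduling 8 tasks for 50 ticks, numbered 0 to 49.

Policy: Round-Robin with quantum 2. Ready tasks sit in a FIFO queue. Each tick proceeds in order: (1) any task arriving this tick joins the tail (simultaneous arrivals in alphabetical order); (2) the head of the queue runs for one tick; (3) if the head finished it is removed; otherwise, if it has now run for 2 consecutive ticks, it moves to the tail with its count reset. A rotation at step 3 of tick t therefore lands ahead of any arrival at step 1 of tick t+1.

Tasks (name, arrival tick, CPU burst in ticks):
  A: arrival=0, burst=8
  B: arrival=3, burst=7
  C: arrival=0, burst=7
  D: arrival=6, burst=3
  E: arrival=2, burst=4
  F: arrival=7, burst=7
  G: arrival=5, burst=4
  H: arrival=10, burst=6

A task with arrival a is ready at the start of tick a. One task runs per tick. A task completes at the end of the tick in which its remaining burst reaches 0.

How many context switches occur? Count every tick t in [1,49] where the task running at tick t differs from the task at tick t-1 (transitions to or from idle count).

context switches = 25

t=0: queue=[A,C] q_used=0 → run A
t=1: queue=[A,C] q_used=1 → run A
t=2: queue=[C,A,E] q_used=0 → run C
t=3: queue=[C,A,E,B] q_used=1 → run C
t=4: queue=[A,E,B,C] q_used=0 → run A
t=5: queue=[A,E,B,C,G] q_used=1 → run A
t=6: queue=[E,B,C,G,A,D] q_used=0 → run E
t=7: queue=[E,B,C,G,A,D,F] q_used=1 → run E
t=8: queue=[B,C,G,A,D,F,E] q_used=0 → run B
t=9: queue=[B,C,G,A,D,F,E] q_used=1 → run B
t=10: queue=[C,G,A,D,F,E,B,H] q_used=0 → run C
t=11: queue=[C,G,A,D,F,E,B,H] q_used=1 → run C
t=12: queue=[G,A,D,F,E,B,H,C] q_used=0 → run G
t=13: queue=[G,A,D,F,E,B,H,C] q_used=1 → run G
t=14: queue=[A,D,F,E,B,H,C,G] q_used=0 → run A
t=15: queue=[A,D,F,E,B,H,C,G] q_used=1 → run A
t=16: queue=[D,F,E,B,H,C,G,A] q_used=0 → run D
t=17: queue=[D,F,E,B,H,C,G,A] q_used=1 → run D
t=18: queue=[F,E,B,H,C,G,A,D] q_used=0 → run F
t=19: queue=[F,E,B,H,C,G,A,D] q_used=1 → run F
t=20: queue=[E,B,H,C,G,A,D,F] q_used=0 → run E
t=21: queue=[E,B,H,C,G,A,D,F] q_used=1 → run E
t=22: queue=[B,H,C,G,A,D,F] q_used=0 → run B
t=23: queue=[B,H,C,G,A,D,F] q_used=1 → run B
t=24: queue=[H,C,G,A,D,F,B] q_used=0 → run H
t=25: queue=[H,C,G,A,D,F,B] q_used=1 → run H
t=26: queue=[C,G,A,D,F,B,H] q_used=0 → run C
t=27: queue=[C,G,A,D,F,B,H] q_used=1 → run C
t=28: queue=[G,A,D,F,B,H,C] q_used=0 → run G
t=29: queue=[G,A,D,F,B,H,C] q_used=1 → run G
t=30: queue=[A,D,F,B,H,C] q_used=0 → run A
t=31: queue=[A,D,F,B,H,C] q_used=1 → run A
t=32: queue=[D,F,B,H,C] q_used=0 → run D
t=33: queue=[F,B,H,C] q_used=0 → run F
t=34: queue=[F,B,H,C] q_used=1 → run F
t=35: queue=[B,H,C,F] q_used=0 → run B
t=36: queue=[B,H,C,F] q_used=1 → run B
t=37: queue=[H,C,F,B] q_used=0 → run H
t=38: queue=[H,C,F,B] q_used=1 → run H
t=39: queue=[C,F,B,H] q_used=0 → run C
t=40: queue=[F,B,H] q_used=0 → run F
t=41: queue=[F,B,H] q_used=1 → run F
t=42: queue=[B,H,F] q_used=0 → run B
t=43: queue=[H,F] q_used=0 → run H
t=44: queue=[H,F] q_used=1 → run H
t=45: queue=[F] q_used=0 → run F
t=46: (idle)
t=47: (idle)
t=48: (idle)
t=49: (idle)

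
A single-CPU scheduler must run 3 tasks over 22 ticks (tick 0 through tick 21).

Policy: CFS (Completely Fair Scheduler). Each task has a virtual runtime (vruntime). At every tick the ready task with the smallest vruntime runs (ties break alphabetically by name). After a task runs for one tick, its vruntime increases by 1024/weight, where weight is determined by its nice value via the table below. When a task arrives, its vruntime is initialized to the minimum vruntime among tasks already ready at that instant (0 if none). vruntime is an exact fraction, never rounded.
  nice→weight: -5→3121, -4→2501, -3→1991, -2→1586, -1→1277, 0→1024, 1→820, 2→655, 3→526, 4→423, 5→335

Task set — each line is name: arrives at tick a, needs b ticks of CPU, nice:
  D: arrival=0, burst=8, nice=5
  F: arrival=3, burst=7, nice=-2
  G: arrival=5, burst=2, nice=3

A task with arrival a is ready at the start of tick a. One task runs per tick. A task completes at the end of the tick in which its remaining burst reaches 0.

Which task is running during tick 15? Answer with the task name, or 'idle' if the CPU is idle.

running at tick 15 = D

t=0: vr[D=0] → run D
t=1: vr[D=1024/335] → run D
t=2: vr[D=2048/335] → run D
t=3: vr[D=3072/335 F=3072/335] → run D
t=4: vr[D=4096/335 F=3072/335] → run F
t=5: vr[D=4096/335 F=2607616/265655 G=2607616/265655] → run F
t=6: vr[D=4096/335 F=2779136/265655 G=2607616/265655] → run G
t=7: vr[D=4096/335 F=2779136/265655 G=821818368/69867265] → run F
t=8: vr[D=4096/335 F=2950656/265655 G=821818368/69867265] → run F
t=9: vr[D=4096/335 F=3122176/265655 G=821818368/69867265] → run F
t=10: vr[D=4096/335 F=3293696/265655 G=821818368/69867265] → run G
t=11: vr[D=4096/335 F=3293696/265655] → run D
t=12: vr[D=1024/67 F=3293696/265655] → run F
t=13: vr[D=1024/67 F=3465216/265655] → run F
t=14: vr[D=1024/67] → run D
t=15: vr[D=6144/335] → run D
t=16: vr[D=7168/335] → run D
t=17: (idle)
t=18: (idle)
t=19: (idle)
t=20: (idle)
t=21: (idle)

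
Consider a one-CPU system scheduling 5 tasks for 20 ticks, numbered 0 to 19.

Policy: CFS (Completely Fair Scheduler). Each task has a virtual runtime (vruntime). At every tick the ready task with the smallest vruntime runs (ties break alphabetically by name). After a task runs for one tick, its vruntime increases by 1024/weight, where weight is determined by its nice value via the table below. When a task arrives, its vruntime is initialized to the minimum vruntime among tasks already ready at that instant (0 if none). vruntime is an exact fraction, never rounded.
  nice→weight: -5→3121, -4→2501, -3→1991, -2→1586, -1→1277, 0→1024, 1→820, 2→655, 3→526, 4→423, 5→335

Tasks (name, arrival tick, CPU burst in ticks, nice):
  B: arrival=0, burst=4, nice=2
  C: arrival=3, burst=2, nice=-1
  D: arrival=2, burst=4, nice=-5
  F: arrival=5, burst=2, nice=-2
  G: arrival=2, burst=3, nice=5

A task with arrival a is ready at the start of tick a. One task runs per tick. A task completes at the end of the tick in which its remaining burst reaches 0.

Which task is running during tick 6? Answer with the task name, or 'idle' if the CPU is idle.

running at tick 6 = G

t=0: vr[B=0] → run B
t=1: vr[B=1024/655] → run B
t=2: vr[B=2048/655 D=2048/655 G=2048/655] → run B
t=3: vr[B=3072/655 C=2048/655 D=2048/655 G=2048/655] → run C
t=4: vr[B=3072/655 C=3286016/836435 D=2048/655 G=2048/655] → run D
t=5: vr[B=3072/655 C=3286016/836435 D=7062528/2044255 F=2048/655 G=2048/655] → run F
t=6: vr[B=3072/655 C=3286016/836435 D=7062528/2044255 F=1959424/519415 G=2048/655] → run G
t=7: vr[B=3072/655 C=3286016/836435 D=7062528/2044255 F=1959424/519415 G=54272/8777] → run D
t=8: vr[B=3072/655 C=3286016/836435 D=7733248/2044255 F=1959424/519415 G=54272/8777] → run F
t=9: vr[B=3072/655 C=3286016/836435 D=7733248/2044255 G=54272/8777] → run D
t=10: vr[B=3072/655 C=3286016/836435 D=8403968/2044255 G=54272/8777] → run C
t=11: vr[B=3072/655 D=8403968/2044255 G=54272/8777] → run D
t=12: vr[B=3072/655 G=54272/8777] → run B
t=13: vr[G=54272/8777] → run G
t=14: vr[G=405504/43885] → run G
t=15: (idle)
t=16: (idle)
t=17: (idle)
t=18: (idle)
t=19: (idle)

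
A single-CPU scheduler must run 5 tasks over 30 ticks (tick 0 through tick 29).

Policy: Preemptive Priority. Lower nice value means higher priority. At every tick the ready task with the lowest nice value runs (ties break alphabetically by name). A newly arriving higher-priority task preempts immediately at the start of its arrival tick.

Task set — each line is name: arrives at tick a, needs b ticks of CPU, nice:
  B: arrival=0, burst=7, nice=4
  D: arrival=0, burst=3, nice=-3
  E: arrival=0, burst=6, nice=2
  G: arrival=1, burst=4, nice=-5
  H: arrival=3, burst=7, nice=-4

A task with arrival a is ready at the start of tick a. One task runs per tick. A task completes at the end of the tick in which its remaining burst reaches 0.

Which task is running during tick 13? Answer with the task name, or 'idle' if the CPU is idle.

running at tick 13 = D

t=0: ready={B,D,E} → run D
t=1: ready={B,D,E,G} → run G
t=2: ready={B,D,E,G} → run G
t=3: ready={B,D,E,G,H} → run G
t=4: ready={B,D,E,G,H} → run G
t=5: ready={B,D,E,H} → run H
t=6: ready={B,D,E,H} → run H
t=7: ready={B,D,E,H} → run H
t=8: ready={B,D,E,H} → run H
t=9: ready={B,D,E,H} → run H
t=10: ready={B,D,E,H} → run H
t=11: ready={B,D,E,H} → run H
t=12: ready={B,D,E} → run D
t=13: ready={B,D,E} → run D
t=14: ready={B,E} → run E
t=15: ready={B,E} → run E
t=16: ready={B,E} → run E
t=17: ready={B,E} → run E
t=18: ready={B,E} → run E
t=19: ready={B,E} → run E
t=20: ready={B} → run B
t=21: ready={B} → run B
t=22: ready={B} → run B
t=23: ready={B} → run B
t=24: ready={B} → run B
t=25: ready={B} → run B
t=26: ready={B} → run B
t=27: (idle)
t=28: (idle)
t=29: (idle)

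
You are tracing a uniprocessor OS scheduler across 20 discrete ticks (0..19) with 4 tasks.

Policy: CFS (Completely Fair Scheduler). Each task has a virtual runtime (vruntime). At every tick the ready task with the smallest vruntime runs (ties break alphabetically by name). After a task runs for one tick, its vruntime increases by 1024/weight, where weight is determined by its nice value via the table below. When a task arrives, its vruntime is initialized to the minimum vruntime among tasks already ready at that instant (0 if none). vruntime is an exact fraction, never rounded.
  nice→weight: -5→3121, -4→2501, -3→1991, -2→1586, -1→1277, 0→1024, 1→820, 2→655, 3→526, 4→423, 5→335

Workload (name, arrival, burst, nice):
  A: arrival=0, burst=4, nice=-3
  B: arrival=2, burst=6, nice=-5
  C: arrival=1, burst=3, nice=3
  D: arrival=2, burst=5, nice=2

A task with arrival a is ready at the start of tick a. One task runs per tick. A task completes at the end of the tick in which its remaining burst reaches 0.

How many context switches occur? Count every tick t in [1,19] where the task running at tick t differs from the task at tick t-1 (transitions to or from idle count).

context switches = 15

t=0: vr[A=0] → run A
t=1: vr[A=1024/1991 C=1024/1991] → run A
t=2: vr[A=2048/1991 B=1024/1991 C=1024/1991 D=1024/1991] → run B
t=3: vr[A=2048/1991 B=5234688/6213911 C=1024/1991 D=1024/1991] → run C
t=4: vr[A=2048/1991 B=5234688/6213911 C=1288704/523633 D=1024/1991] → run D
t=5: vr[A=2048/1991 B=5234688/6213911 C=1288704/523633 D=2709504/1304105] → run B
t=6: vr[A=2048/1991 B=7273472/6213911 C=1288704/523633 D=2709504/1304105] → run A
t=7: vr[A=3072/1991 B=7273472/6213911 C=1288704/523633 D=2709504/1304105] → run B
t=8: vr[A=3072/1991 B=9312256/6213911 C=1288704/523633 D=2709504/1304105] → run B
t=9: vr[A=3072/1991 B=11351040/6213911 C=1288704/523633 D=2709504/1304105] → run A
t=10: vr[B=11351040/6213911 C=1288704/523633 D=2709504/1304105] → run B
t=11: vr[B=13389824/6213911 C=1288704/523633 D=2709504/1304105] → run D
t=12: vr[B=13389824/6213911 C=1288704/523633 D=4748288/1304105] → run B
t=13: vr[C=1288704/523633 D=4748288/1304105] → run C
t=14: vr[C=2308096/523633 D=4748288/1304105] → run D
t=15: vr[C=2308096/523633 D=6787072/1304105] → run C
t=16: vr[D=6787072/1304105] → run D
t=17: vr[D=8825856/1304105] → run D
t=18: (idle)
t=19: (idle)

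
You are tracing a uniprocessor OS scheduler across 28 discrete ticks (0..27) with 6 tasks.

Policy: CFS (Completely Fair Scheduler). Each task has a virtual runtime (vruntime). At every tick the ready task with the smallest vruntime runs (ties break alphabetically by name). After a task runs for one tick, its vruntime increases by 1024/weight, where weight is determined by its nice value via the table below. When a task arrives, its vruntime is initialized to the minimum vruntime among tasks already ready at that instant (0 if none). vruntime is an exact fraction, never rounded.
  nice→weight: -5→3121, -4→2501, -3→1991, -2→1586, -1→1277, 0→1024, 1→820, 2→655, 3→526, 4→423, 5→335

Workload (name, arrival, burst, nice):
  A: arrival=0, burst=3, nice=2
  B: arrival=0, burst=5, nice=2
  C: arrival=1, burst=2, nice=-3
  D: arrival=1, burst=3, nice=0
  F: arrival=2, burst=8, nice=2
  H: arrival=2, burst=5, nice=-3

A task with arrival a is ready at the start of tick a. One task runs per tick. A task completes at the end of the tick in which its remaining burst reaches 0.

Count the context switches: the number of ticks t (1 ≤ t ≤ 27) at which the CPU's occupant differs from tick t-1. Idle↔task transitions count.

context switches = 22

t=0: vr[A=0 B=0] → run A
t=1: vr[A=1024/655 B=0 C=0 D=0] → run B
t=2: vr[A=1024/655 B=1024/655 C=0 D=0 F=0 H=0] → run C
t=3: vr[A=1024/655 B=1024/655 C=1024/1991 D=0 F=0 H=0] → run D
t=4: vr[A=1024/655 B=1024/655 C=1024/1991 D=1 F=0 H=0] → run F
t=5: vr[A=1024/655 B=1024/655 C=1024/1991 D=1 F=1024/655 H=0] → run H
t=6: vr[A=1024/655 B=1024/655 C=1024/1991 D=1 F=1024/655 H=1024/1991] → run C
t=7: vr[A=1024/655 B=1024/655 D=1 F=1024/655 H=1024/1991] → run H
t=8: vr[A=1024/655 B=1024/655 D=1 F=1024/655 H=2048/1991] → run D
t=9: vr[A=1024/655 B=1024/655 D=2 F=1024/655 H=2048/1991] → run H
t=10: vr[A=1024/655 B=1024/655 D=2 F=1024/655 H=3072/1991] → run H
t=11: vr[A=1024/655 B=1024/655 D=2 F=1024/655 H=4096/1991] → run A
t=12: vr[A=2048/655 B=1024/655 D=2 F=1024/655 H=4096/1991] → run B
t=13: vr[A=2048/655 B=2048/655 D=2 F=1024/655 H=4096/1991] → run F
t=14: vr[A=2048/655 B=2048/655 D=2 F=2048/655 H=4096/1991] → run D
t=15: vr[A=2048/655 B=2048/655 F=2048/655 H=4096/1991] → run H
t=16: vr[A=2048/655 B=2048/655 F=2048/655] → run A
t=17: vr[B=2048/655 F=2048/655] → run B
t=18: vr[B=3072/655 F=2048/655] → run F
t=19: vr[B=3072/655 F=3072/655] → run B
t=20: vr[B=4096/655 F=3072/655] → run F
t=21: vr[B=4096/655 F=4096/655] → run B
t=22: vr[F=4096/655] → run F
t=23: vr[F=1024/131] → run F
t=24: vr[F=6144/655] → run F
t=25: vr[F=7168/655] → run F
t=26: (idle)
t=27: (idle)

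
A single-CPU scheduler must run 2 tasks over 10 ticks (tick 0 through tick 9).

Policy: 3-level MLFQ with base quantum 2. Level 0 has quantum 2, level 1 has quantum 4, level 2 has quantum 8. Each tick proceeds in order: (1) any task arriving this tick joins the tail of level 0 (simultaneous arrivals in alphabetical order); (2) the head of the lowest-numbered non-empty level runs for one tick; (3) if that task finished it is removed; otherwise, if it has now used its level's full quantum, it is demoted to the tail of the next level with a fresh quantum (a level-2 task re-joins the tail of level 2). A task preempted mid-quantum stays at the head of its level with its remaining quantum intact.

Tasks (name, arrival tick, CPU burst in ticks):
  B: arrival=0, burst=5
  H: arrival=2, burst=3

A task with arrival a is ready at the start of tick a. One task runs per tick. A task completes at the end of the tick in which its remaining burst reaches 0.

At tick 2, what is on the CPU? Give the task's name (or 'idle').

t=0: L0/L1/L2 = B/-/- → run B
t=1: L0/L1/L2 = B/-/- → run B
t=2: L0/L1/L2 = H/B/- → run H
t=3: L0/L1/L2 = H/B/- → run H
t=4: L0/L1/L2 = -/BH/- → run B
t=5: L0/L1/L2 = -/BH/- → run B
t=6: L0/L1/L2 = -/BH/- → run B
t=7: L0/L1/L2 = -/H/- → run H
t=8: (idle)
t=9: (idle)

running at tick 2 = H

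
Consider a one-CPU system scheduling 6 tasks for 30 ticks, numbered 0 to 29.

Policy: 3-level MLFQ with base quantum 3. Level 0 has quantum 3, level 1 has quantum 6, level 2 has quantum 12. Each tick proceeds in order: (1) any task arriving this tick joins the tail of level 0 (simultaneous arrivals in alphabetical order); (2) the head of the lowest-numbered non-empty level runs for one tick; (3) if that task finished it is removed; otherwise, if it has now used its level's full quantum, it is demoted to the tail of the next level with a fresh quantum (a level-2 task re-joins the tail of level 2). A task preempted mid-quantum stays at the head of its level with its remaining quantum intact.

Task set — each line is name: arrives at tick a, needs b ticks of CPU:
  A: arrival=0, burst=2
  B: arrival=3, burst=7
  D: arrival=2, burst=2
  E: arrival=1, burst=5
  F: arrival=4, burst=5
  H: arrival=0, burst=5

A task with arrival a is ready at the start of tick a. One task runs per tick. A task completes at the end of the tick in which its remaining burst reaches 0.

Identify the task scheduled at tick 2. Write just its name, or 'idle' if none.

t=0: L0/L1/L2 = AH/-/- → run A
t=1: L0/L1/L2 = AHE/-/- → run A
t=2: L0/L1/L2 = HED/-/- → run H
t=3: L0/L1/L2 = HEDB/-/- → run H
t=4: L0/L1/L2 = HEDBF/-/- → run H
t=5: L0/L1/L2 = EDBF/H/- → run E
t=6: L0/L1/L2 = EDBF/H/- → run E
t=7: L0/L1/L2 = EDBF/H/- → run E
t=8: L0/L1/L2 = DBF/HE/- → run D
t=9: L0/L1/L2 = DBF/HE/- → run D
t=10: L0/L1/L2 = BF/HE/- → run B
t=11: L0/L1/L2 = BF/HE/- → run B
t=12: L0/L1/L2 = BF/HE/- → run B
t=13: L0/L1/L2 = F/HEB/- → run F
t=14: L0/L1/L2 = F/HEB/- → run F
t=15: L0/L1/L2 = F/HEB/- → run F
t=16: L0/L1/L2 = -/HEBF/- → run H
t=17: L0/L1/L2 = -/HEBF/- → run H
t=18: L0/L1/L2 = -/EBF/- → run E
t=19: L0/L1/L2 = -/EBF/- → run E
t=20: L0/L1/L2 = -/BF/- → run B
t=21: L0/L1/L2 = -/BF/- → run B
t=22: L0/L1/L2 = -/BF/- → run B
t=23: L0/L1/L2 = -/BF/- → run B
t=24: L0/L1/L2 = -/F/- → run F
t=25: L0/L1/L2 = -/F/- → run F
t=26: (idle)
t=27: (idle)
t=28: (idle)
t=29: (idle)

running at tick 2 = H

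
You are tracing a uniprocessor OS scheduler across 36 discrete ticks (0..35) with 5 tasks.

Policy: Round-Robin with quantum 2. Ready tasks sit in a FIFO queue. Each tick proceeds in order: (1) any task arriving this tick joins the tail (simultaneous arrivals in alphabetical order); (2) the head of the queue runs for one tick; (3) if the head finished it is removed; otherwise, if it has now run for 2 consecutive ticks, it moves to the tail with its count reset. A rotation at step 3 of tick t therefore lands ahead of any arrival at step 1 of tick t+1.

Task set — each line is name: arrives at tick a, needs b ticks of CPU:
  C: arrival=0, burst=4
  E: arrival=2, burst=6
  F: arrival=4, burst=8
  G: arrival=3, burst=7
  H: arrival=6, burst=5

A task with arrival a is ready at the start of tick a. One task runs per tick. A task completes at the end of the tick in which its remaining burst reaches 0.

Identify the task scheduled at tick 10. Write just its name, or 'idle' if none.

t=0: queue=[C] q_used=0 → run C
t=1: queue=[C] q_used=1 → run C
t=2: queue=[C,E] q_used=0 → run C
t=3: queue=[C,E,G] q_used=1 → run C
t=4: queue=[E,G,F] q_used=0 → run E
t=5: queue=[E,G,F] q_used=1 → run E
t=6: queue=[G,F,E,H] q_used=0 → run G
t=7: queue=[G,F,E,H] q_used=1 → run G
t=8: queue=[F,E,H,G] q_used=0 → run F
t=9: queue=[F,E,H,G] q_used=1 → run F
t=10: queue=[E,H,G,F] q_used=0 → run E
t=11: queue=[E,H,G,F] q_used=1 → run E
t=12: queue=[H,G,F,E] q_used=0 → run H
t=13: queue=[H,G,F,E] q_used=1 → run H
t=14: queue=[G,F,E,H] q_used=0 → run G
t=15: queue=[G,F,E,H] q_used=1 → run G
t=16: queue=[F,E,H,G] q_used=0 → run F
t=17: queue=[F,E,H,G] q_used=1 → run F
t=18: queue=[E,H,G,F] q_used=0 → run E
t=19: queue=[E,H,G,F] q_used=1 → run E
t=20: queue=[H,G,F] q_used=0 → run H
t=21: queue=[H,G,F] q_used=1 → run H
t=22: queue=[G,F,H] q_used=0 → run G
t=23: queue=[G,F,H] q_used=1 → run G
t=24: queue=[F,H,G] q_used=0 → run F
t=25: queue=[F,H,G] q_used=1 → run F
t=26: queue=[H,G,F] q_used=0 → run H
t=27: queue=[G,F] q_used=0 → run G
t=28: queue=[F] q_used=0 → run F
t=29: queue=[F] q_used=1 → run F
t=30: (idle)
t=31: (idle)
t=32: (idle)
t=33: (idle)
t=34: (idle)
t=35: (idle)

running at tick 10 = E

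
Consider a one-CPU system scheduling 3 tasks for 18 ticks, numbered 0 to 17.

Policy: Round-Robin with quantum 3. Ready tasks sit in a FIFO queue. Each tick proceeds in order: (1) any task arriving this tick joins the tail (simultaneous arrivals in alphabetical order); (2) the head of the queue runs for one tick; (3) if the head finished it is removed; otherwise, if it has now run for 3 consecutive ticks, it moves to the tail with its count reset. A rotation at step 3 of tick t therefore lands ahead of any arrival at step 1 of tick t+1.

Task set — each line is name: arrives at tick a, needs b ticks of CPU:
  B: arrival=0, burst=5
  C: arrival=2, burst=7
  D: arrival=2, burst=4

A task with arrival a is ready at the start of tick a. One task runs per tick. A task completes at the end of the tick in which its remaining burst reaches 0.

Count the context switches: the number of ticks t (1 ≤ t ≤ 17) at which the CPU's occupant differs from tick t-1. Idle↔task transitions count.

t=0: queue=[B] q_used=0 → run B
t=1: queue=[B] q_used=1 → run B
t=2: queue=[B,C,D] q_used=2 → run B
t=3: queue=[C,D,B] q_used=0 → run C
t=4: queue=[C,D,B] q_used=1 → run C
t=5: queue=[C,D,B] q_used=2 → run C
t=6: queue=[D,B,C] q_used=0 → run D
t=7: queue=[D,B,C] q_used=1 → run D
t=8: queue=[D,B,C] q_used=2 → run D
t=9: queue=[B,C,D] q_used=0 → run B
t=10: queue=[B,C,D] q_used=1 → run B
t=11: queue=[C,D] q_used=0 → run C
t=12: queue=[C,D] q_used=1 → run C
t=13: queue=[C,D] q_used=2 → run C
t=14: queue=[D,C] q_used=0 → run D
t=15: queue=[C] q_used=0 → run C
t=16: (idle)
t=17: (idle)

context switches = 7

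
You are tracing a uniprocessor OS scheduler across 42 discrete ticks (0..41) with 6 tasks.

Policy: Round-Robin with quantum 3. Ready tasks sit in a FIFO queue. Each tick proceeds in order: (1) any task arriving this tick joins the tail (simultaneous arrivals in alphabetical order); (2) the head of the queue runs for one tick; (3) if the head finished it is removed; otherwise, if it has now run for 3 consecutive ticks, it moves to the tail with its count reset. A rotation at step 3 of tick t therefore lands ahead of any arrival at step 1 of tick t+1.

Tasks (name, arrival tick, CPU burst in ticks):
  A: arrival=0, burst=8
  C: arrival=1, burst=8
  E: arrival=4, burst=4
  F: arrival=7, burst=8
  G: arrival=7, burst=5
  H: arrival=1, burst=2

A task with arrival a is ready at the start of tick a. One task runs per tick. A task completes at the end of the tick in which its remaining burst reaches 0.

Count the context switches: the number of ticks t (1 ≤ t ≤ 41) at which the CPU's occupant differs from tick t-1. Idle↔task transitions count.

context switches = 14

t=0: queue=[A] q_used=0 → run A
t=1: queue=[A,C,H] q_used=1 → run A
t=2: queue=[A,C,H] q_used=2 → run A
t=3: queue=[C,H,A] q_used=0 → run C
t=4: queue=[C,H,A,E] q_used=1 → run C
t=5: queue=[C,H,A,E] q_used=2 → run C
t=6: queue=[H,A,E,C] q_used=0 → run H
t=7: queue=[H,A,E,C,F,G] q_used=1 → run H
t=8: queue=[A,E,C,F,G] q_used=0 → run A
t=9: queue=[A,E,C,F,G] q_used=1 → run A
t=10: queue=[A,E,C,F,G] q_used=2 → run A
t=11: queue=[E,C,F,G,A] q_used=0 → run E
t=12: queue=[E,C,F,G,A] q_used=1 → run E
t=13: queue=[E,C,F,G,A] q_used=2 → run E
t=14: queue=[C,F,G,A,E] q_used=0 → run C
t=15: queue=[C,F,G,A,E] q_used=1 → run C
t=16: queue=[C,F,G,A,E] q_used=2 → run C
t=17: queue=[F,G,A,E,C] q_used=0 → run F
t=18: queue=[F,G,A,E,C] q_used=1 → run F
t=19: queue=[F,G,A,E,C] q_used=2 → run F
t=20: queue=[G,A,E,C,F] q_used=0 → run G
t=21: queue=[G,A,E,C,F] q_used=1 → run G
t=22: queue=[G,A,E,C,F] q_used=2 → run G
t=23: queue=[A,E,C,F,G] q_used=0 → run A
t=24: queue=[A,E,C,F,G] q_used=1 → run A
t=25: queue=[E,C,F,G] q_used=0 → run E
t=26: queue=[C,F,G] q_used=0 → run C
t=27: queue=[C,F,G] q_used=1 → run C
t=28: queue=[F,G] q_used=0 → run F
t=29: queue=[F,G] q_used=1 → run F
t=30: queue=[F,G] q_used=2 → run F
t=31: queue=[G,F] q_used=0 → run G
t=32: queue=[G,F] q_used=1 → run G
t=33: queue=[F] q_used=0 → run F
t=34: queue=[F] q_used=1 → run F
t=35: (idle)
t=36: (idle)
t=37: (idle)
t=38: (idle)
t=39: (idle)
t=40: (idle)
t=41: (idle)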